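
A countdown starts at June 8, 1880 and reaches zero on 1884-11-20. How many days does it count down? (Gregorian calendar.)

Jun 8, 1880 → Jun 8, 1881: 365 days.
Jun 8, 1881 → Jun 8, 1882: 365 days.
Jun 8, 1882 → Jun 8, 1883: 365 days.
Jun 8, 1883 → Jun 8, 1884: 366 days (Feb 29, 1884 is in that span).
Jun 8, 1884 → Jul 8, 1884: 30 days (June has 30).
Jul 8, 1884 → Aug 8, 1884: 31 days (July has 31).
Aug 8, 1884 → Sep 8, 1884: 31 days (August has 31).
Sep 8, 1884 → Oct 8, 1884: 30 days (September has 30).
Oct 8, 1884 → Nov 8, 1884: 31 days (October has 31).
Nov 8, 1884 → Nov 20, 1884: 12 days.
Total: 1626 days.

1626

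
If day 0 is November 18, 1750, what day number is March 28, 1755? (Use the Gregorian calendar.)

Nov 18, 1750 → Nov 18, 1751: 365 days.
Nov 18, 1751 → Nov 18, 1752: 366 days (Feb 29, 1752 is in that span).
Nov 18, 1752 → Nov 18, 1753: 365 days.
Nov 18, 1753 → Nov 18, 1754: 365 days.
Nov 18, 1754 → Dec 18, 1754: 30 days (November has 30).
Dec 18, 1754 → Jan 18, 1755: 31 days (December has 31).
Jan 18, 1755 → Feb 18, 1755: 31 days (January has 31).
Feb 18, 1755 → Mar 18, 1755: 28 days (February has 28).
Mar 18, 1755 → Mar 28, 1755: 10 days.
Total: 1591 days.

1591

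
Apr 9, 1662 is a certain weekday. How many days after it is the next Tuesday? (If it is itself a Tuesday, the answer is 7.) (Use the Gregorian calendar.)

Apr 9, 1662 is a Sunday.
From Sunday to the next Tuesday is 2 days.

2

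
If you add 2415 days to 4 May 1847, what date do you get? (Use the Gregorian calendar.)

+366 (one year; includes Feb 29, 1848) → May 4, 1848 (2049 left).
+365 (one year) → May 4, 1849 (1684 left).
+365 (one year) → May 4, 1850 (1319 left).
+365 (one year) → May 4, 1851 (954 left).
+366 (one year; includes Feb 29, 1852) → May 4, 1852 (588 left).
+365 (one year) → May 4, 1853 (223 left).
May has 31 days: +28 → Jun 1, 1853 (195 left).
Jun has 30 days: +30 → Jul 1, 1853 (165 left).
Jul has 31 days: +31 → Aug 1, 1853 (134 left).
Aug has 31 days: +31 → Sep 1, 1853 (103 left).
Sep has 30 days: +30 → Oct 1, 1853 (73 left).
Oct has 31 days: +31 → Nov 1, 1853 (42 left).
Nov has 30 days: +30 → Dec 1, 1853 (12 left).
+12 → Dec 13, 1853.

December 13, 1853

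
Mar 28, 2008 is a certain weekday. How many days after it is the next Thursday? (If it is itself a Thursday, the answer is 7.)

Mar 28, 2008 is a Friday.
From Friday to the next Thursday is 6 days.

6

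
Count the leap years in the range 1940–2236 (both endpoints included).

73

Multiples of 4 in [1940,2236]: 75.
Of those, multiples of 100: 3 (not leap unless ÷400).
Multiples of 400: 1.
Leap years = 75 − 3 + 1 = 73.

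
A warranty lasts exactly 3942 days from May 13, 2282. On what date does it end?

February 26, 2293

+365 (one year) → May 13, 2283 (3577 left).
+366 (one year; includes Feb 29, 2284) → May 13, 2284 (3211 left).
+365 (one year) → May 13, 2285 (2846 left).
+365 (one year) → May 13, 2286 (2481 left).
+365 (one year) → May 13, 2287 (2116 left).
+366 (one year; includes Feb 29, 2288) → May 13, 2288 (1750 left).
+365 (one year) → May 13, 2289 (1385 left).
+365 (one year) → May 13, 2290 (1020 left).
+365 (one year) → May 13, 2291 (655 left).
+366 (one year; includes Feb 29, 2292) → May 13, 2292 (289 left).
May has 31 days: +19 → Jun 1, 2292 (270 left).
Jun has 30 days: +30 → Jul 1, 2292 (240 left).
Jul has 31 days: +31 → Aug 1, 2292 (209 left).
Aug has 31 days: +31 → Sep 1, 2292 (178 left).
Sep has 30 days: +30 → Oct 1, 2292 (148 left).
Oct has 31 days: +31 → Nov 1, 2292 (117 left).
Nov has 30 days: +30 → Dec 1, 2292 (87 left).
Dec has 31 days: +31 → Jan 1, 2293 (56 left).
Jan has 31 days: +31 → Feb 1, 2293 (25 left).
+25 → Feb 26, 2293.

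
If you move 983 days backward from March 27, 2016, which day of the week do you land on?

Thursday

Mar 27, 2016 is a Sunday.
983 mod 7 = 3, so 983 days before a Sunday is Sunday − 3 = Thursday.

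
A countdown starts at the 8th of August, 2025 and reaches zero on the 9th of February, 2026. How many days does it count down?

185

Aug 8, 2025 → Sep 8, 2025: 31 days (August has 31).
Sep 8, 2025 → Oct 8, 2025: 30 days (September has 30).
Oct 8, 2025 → Nov 8, 2025: 31 days (October has 31).
Nov 8, 2025 → Dec 8, 2025: 30 days (November has 30).
Dec 8, 2025 → Jan 8, 2026: 31 days (December has 31).
Jan 8, 2026 → Feb 8, 2026: 31 days (January has 31).
Feb 8, 2026 → Feb 9, 2026: 1 days.
Total: 185 days.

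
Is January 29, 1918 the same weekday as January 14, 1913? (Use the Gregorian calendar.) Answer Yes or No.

From Jan 14, 1913 to Jan 29, 1918 is 1841 days.
1841 mod 7 = 0, so they are the same weekday.
(Jan 14, 1913 is a Tuesday; Jan 29, 1918 is a Tuesday.)

Yes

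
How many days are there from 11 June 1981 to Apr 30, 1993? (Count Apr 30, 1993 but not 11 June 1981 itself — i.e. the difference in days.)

4341

Jun 11, 1981 → Jun 11, 1982: 365 days.
Jun 11, 1982 → Jun 11, 1983: 365 days.
Jun 11, 1983 → Jun 11, 1984: 366 days (Feb 29, 1984 is in that span).
Jun 11, 1984 → Jun 11, 1985: 365 days.
Jun 11, 1985 → Jun 11, 1986: 365 days.
Jun 11, 1986 → Jun 11, 1987: 365 days.
Jun 11, 1987 → Jun 11, 1988: 366 days (Feb 29, 1988 is in that span).
Jun 11, 1988 → Jun 11, 1989: 365 days.
Jun 11, 1989 → Jun 11, 1990: 365 days.
Jun 11, 1990 → Jun 11, 1991: 365 days.
Jun 11, 1991 → Jun 11, 1992: 366 days (Feb 29, 1992 is in that span).
Jun 11, 1992 → Jul 11, 1992: 30 days (June has 30).
Jul 11, 1992 → Aug 11, 1992: 31 days (July has 31).
Aug 11, 1992 → Sep 11, 1992: 31 days (August has 31).
Sep 11, 1992 → Oct 11, 1992: 30 days (September has 30).
Oct 11, 1992 → Nov 11, 1992: 31 days (October has 31).
Nov 11, 1992 → Dec 11, 1992: 30 days (November has 30).
Dec 11, 1992 → Jan 11, 1993: 31 days (December has 31).
Jan 11, 1993 → Feb 11, 1993: 31 days (January has 31).
Feb 11, 1993 → Mar 11, 1993: 28 days (February has 28).
Mar 11, 1993 → Apr 11, 1993: 31 days (March has 31).
Apr 11, 1993 → Apr 30, 1993: 19 days.
Total: 4341 days.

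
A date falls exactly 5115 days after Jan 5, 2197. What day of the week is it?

Tuesday

Jan 5, 2197 is a Thursday.
5115 mod 7 = 5, so 5115 days after a Thursday is Thursday + 5 = Tuesday.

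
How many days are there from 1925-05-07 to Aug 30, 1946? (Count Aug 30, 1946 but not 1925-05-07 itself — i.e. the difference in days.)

May 7, 1925 → May 7, 1926: 365 days.
May 7, 1926 → May 7, 1927: 365 days.
May 7, 1927 → May 7, 1928: 366 days (Feb 29, 1928 is in that span).
May 7, 1928 → May 7, 1929: 365 days.
May 7, 1929 → May 7, 1930: 365 days.
May 7, 1930 → May 7, 1931: 365 days.
May 7, 1931 → May 7, 1932: 366 days (Feb 29, 1932 is in that span).
May 7, 1932 → May 7, 1933: 365 days.
May 7, 1933 → May 7, 1934: 365 days.
May 7, 1934 → May 7, 1935: 365 days.
May 7, 1935 → May 7, 1936: 366 days (Feb 29, 1936 is in that span).
May 7, 1936 → May 7, 1937: 365 days.
May 7, 1937 → May 7, 1938: 365 days.
May 7, 1938 → May 7, 1939: 365 days.
May 7, 1939 → May 7, 1940: 366 days (Feb 29, 1940 is in that span).
May 7, 1940 → May 7, 1941: 365 days.
May 7, 1941 → May 7, 1942: 365 days.
May 7, 1942 → May 7, 1943: 365 days.
May 7, 1943 → May 7, 1944: 366 days (Feb 29, 1944 is in that span).
May 7, 1944 → May 7, 1945: 365 days.
May 7, 1945 → May 7, 1946: 365 days.
May 7, 1946 → Jun 7, 1946: 31 days (May has 31).
Jun 7, 1946 → Jul 7, 1946: 30 days (June has 30).
Jul 7, 1946 → Aug 7, 1946: 31 days (July has 31).
Aug 7, 1946 → Aug 30, 1946: 23 days.
Total: 7785 days.

7785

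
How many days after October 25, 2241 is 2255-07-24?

Oct 25, 2241 → Oct 25, 2242: 365 days.
Oct 25, 2242 → Oct 25, 2243: 365 days.
Oct 25, 2243 → Oct 25, 2244: 366 days (Feb 29, 2244 is in that span).
Oct 25, 2244 → Oct 25, 2245: 365 days.
Oct 25, 2245 → Oct 25, 2246: 365 days.
Oct 25, 2246 → Oct 25, 2247: 365 days.
Oct 25, 2247 → Oct 25, 2248: 366 days (Feb 29, 2248 is in that span).
Oct 25, 2248 → Oct 25, 2249: 365 days.
Oct 25, 2249 → Oct 25, 2250: 365 days.
Oct 25, 2250 → Oct 25, 2251: 365 days.
Oct 25, 2251 → Oct 25, 2252: 366 days (Feb 29, 2252 is in that span).
Oct 25, 2252 → Oct 25, 2253: 365 days.
Oct 25, 2253 → Oct 25, 2254: 365 days.
Oct 25, 2254 → Nov 25, 2254: 31 days (October has 31).
Nov 25, 2254 → Dec 25, 2254: 30 days (November has 30).
Dec 25, 2254 → Jan 25, 2255: 31 days (December has 31).
Jan 25, 2255 → Feb 25, 2255: 31 days (January has 31).
Feb 25, 2255 → Mar 25, 2255: 28 days (February has 28).
Mar 25, 2255 → Apr 25, 2255: 31 days (March has 31).
Apr 25, 2255 → May 25, 2255: 30 days (April has 30).
May 25, 2255 → Jun 25, 2255: 31 days (May has 31).
Jun 25, 2255 → Jul 24, 2255: 29 days.
Total: 5020 days.

5020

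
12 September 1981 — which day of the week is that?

Saturday

Doomsday rule: the anchor day for the 1900s is Wednesday. For year 81: 81÷12 = 6 r 9, and 9÷4 = 2, so 6+9+2 = 17.
Wednesday + 17 ≡ Saturday — that's 1981's doomsday.
In September the doomsday date is Sep 5.
Sep 12 is 7 days after Sep 5; 7 mod 7 = 0, so Saturday + 0 = Saturday.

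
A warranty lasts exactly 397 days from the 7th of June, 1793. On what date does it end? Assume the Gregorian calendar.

Jun has 30 days: +24 → Jul 1, 1793 (373 left).
Jul has 31 days: +31 → Aug 1, 1793 (342 left).
Aug has 31 days: +31 → Sep 1, 1793 (311 left).
Sep has 30 days: +30 → Oct 1, 1793 (281 left).
Oct has 31 days: +31 → Nov 1, 1793 (250 left).
Nov has 30 days: +30 → Dec 1, 1793 (220 left).
Dec has 31 days: +31 → Jan 1, 1794 (189 left).
Jan has 31 days: +31 → Feb 1, 1794 (158 left).
Feb has 28 days: +28 → Mar 1, 1794 (130 left).
Mar has 31 days: +31 → Apr 1, 1794 (99 left).
Apr has 30 days: +30 → May 1, 1794 (69 left).
May has 31 days: +31 → Jun 1, 1794 (38 left).
Jun has 30 days: +30 → Jul 1, 1794 (8 left).
+8 → Jul 9, 1794.

July 9, 1794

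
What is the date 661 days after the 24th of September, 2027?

July 16, 2029

+366 (one year; includes Feb 29, 2028) → Sep 24, 2028 (295 left).
Sep has 30 days: +7 → Oct 1, 2028 (288 left).
Oct has 31 days: +31 → Nov 1, 2028 (257 left).
Nov has 30 days: +30 → Dec 1, 2028 (227 left).
Dec has 31 days: +31 → Jan 1, 2029 (196 left).
Jan has 31 days: +31 → Feb 1, 2029 (165 left).
Feb has 28 days: +28 → Mar 1, 2029 (137 left).
Mar has 31 days: +31 → Apr 1, 2029 (106 left).
Apr has 30 days: +30 → May 1, 2029 (76 left).
May has 31 days: +31 → Jun 1, 2029 (45 left).
Jun has 30 days: +30 → Jul 1, 2029 (15 left).
+15 → Jul 16, 2029.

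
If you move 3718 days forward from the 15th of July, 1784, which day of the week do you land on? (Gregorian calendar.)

Friday

First find the weekday of Jul 15, 1784. Doomsday rule: the anchor day for the 1700s is Sunday. For year 84: 84÷12 = 7 r 0, and 0÷4 = 0, so 7+0+0 = 7.
Sunday + 7 ≡ Sunday — that's 1784's doomsday.
In July the doomsday date is Jul 11.
Jul 15 is 4 days after Jul 11; 4 mod 7 = 4, so Sunday + 4 = Thursday.
3718 mod 7 = 1, so 3718 days after a Thursday is Thursday + 1 = Friday.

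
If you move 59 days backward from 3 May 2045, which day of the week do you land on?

May 3, 2045 is a Wednesday.
59 mod 7 = 3, so 59 days before a Wednesday is Wednesday − 3 = Sunday.

Sunday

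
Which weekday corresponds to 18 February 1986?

Doomsday rule: the anchor day for the 1900s is Wednesday. For year 86: 86÷12 = 7 r 2, and 2÷4 = 0, so 7+2+0 = 9.
Wednesday + 9 ≡ Friday — that's 1986's doomsday.
In February the doomsday date is Feb 28 (1986 is not a leap year).
Feb 18 is 10 days before Feb 28; 10 mod 7 = 3, so Friday − 3 = Tuesday.

Tuesday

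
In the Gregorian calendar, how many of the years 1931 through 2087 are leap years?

Multiples of 4 in [1931,2087]: 39.
Of those, multiples of 100: 1 (not leap unless ÷400).
Multiples of 400: 1.
Leap years = 39 − 1 + 1 = 39.

39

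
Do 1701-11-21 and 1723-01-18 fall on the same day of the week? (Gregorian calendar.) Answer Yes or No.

Yes

From Nov 21, 1701 to Jan 18, 1723 is 7728 days.
7728 mod 7 = 0, so they are the same weekday.
(Nov 21, 1701 is a Monday; Jan 18, 1723 is a Monday.)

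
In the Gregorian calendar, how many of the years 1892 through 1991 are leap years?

24

Multiples of 4 in [1892,1991]: 25.
Of those, multiples of 100: 1 (not leap unless ÷400).
Multiples of 400: 0.
Leap years = 25 − 1 + 0 = 24.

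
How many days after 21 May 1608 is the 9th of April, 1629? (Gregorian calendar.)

7628

May 21, 1608 → May 21, 1609: 365 days.
May 21, 1609 → May 21, 1610: 365 days.
May 21, 1610 → May 21, 1611: 365 days.
May 21, 1611 → May 21, 1612: 366 days (Feb 29, 1612 is in that span).
May 21, 1612 → May 21, 1613: 365 days.
May 21, 1613 → May 21, 1614: 365 days.
May 21, 1614 → May 21, 1615: 365 days.
May 21, 1615 → May 21, 1616: 366 days (Feb 29, 1616 is in that span).
May 21, 1616 → May 21, 1617: 365 days.
May 21, 1617 → May 21, 1618: 365 days.
May 21, 1618 → May 21, 1619: 365 days.
May 21, 1619 → May 21, 1620: 366 days (Feb 29, 1620 is in that span).
May 21, 1620 → May 21, 1621: 365 days.
May 21, 1621 → May 21, 1622: 365 days.
May 21, 1622 → May 21, 1623: 365 days.
May 21, 1623 → May 21, 1624: 366 days (Feb 29, 1624 is in that span).
May 21, 1624 → May 21, 1625: 365 days.
May 21, 1625 → May 21, 1626: 365 days.
May 21, 1626 → May 21, 1627: 365 days.
May 21, 1627 → May 21, 1628: 366 days (Feb 29, 1628 is in that span).
May 21, 1628 → Jun 21, 1628: 31 days (May has 31).
Jun 21, 1628 → Jul 21, 1628: 30 days (June has 30).
Jul 21, 1628 → Aug 21, 1628: 31 days (July has 31).
Aug 21, 1628 → Sep 21, 1628: 31 days (August has 31).
Sep 21, 1628 → Oct 21, 1628: 30 days (September has 30).
Oct 21, 1628 → Nov 21, 1628: 31 days (October has 31).
Nov 21, 1628 → Dec 21, 1628: 30 days (November has 30).
Dec 21, 1628 → Jan 21, 1629: 31 days (December has 31).
Jan 21, 1629 → Feb 21, 1629: 31 days (January has 31).
Feb 21, 1629 → Mar 21, 1629: 28 days (February has 28).
Mar 21, 1629 → Apr 9, 1629: 19 days.
Total: 7628 days.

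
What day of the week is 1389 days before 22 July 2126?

Friday

First find the weekday of Jul 22, 2126. Doomsday rule: the anchor day for the 2100s is Sunday. For year 26: 26÷12 = 2 r 2, and 2÷4 = 0, so 2+2+0 = 4.
Sunday + 4 ≡ Thursday — that's 2126's doomsday.
In July the doomsday date is Jul 11.
Jul 22 is 11 days after Jul 11; 11 mod 7 = 4, so Thursday + 4 = Monday.
1389 mod 7 = 3, so 1389 days before a Monday is Monday − 3 = Friday.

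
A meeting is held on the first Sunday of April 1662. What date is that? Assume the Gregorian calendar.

April 1, 1662 is a Saturday.
The first Sunday is therefore April 2 (1 days later).

April 2, 1662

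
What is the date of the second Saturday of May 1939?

May 1, 1939 is a Monday.
The first Saturday is therefore May 6 (5 days later).
The second Saturday is 6 + 1×7 = May 13.

May 13, 1939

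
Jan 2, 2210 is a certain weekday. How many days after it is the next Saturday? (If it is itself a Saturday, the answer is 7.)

4

Jan 2, 2210 is a Tuesday.
From Tuesday to the next Saturday is 4 days.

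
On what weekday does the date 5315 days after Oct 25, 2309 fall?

Wednesday

First find the weekday of Oct 25, 2309. Doomsday rule: the anchor day for the 2300s is Wednesday. For year 09: 9÷12 = 0 r 9, and 9÷4 = 2, so 0+9+2 = 11.
Wednesday + 11 ≡ Sunday — that's 2309's doomsday.
In October the doomsday date is Oct 10.
Oct 25 is 15 days after Oct 10; 15 mod 7 = 1, so Sunday + 1 = Monday.
5315 mod 7 = 2, so 5315 days after a Monday is Monday + 2 = Wednesday.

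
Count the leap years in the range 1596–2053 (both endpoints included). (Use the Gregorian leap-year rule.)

Multiples of 4 in [1596,2053]: 115.
Of those, multiples of 100: 5 (not leap unless ÷400).
Multiples of 400: 2.
Leap years = 115 − 5 + 2 = 112.

112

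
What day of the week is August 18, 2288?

Saturday

Doomsday rule: the anchor day for the 2200s is Friday. For year 88: 88÷12 = 7 r 4, and 4÷4 = 1, so 7+4+1 = 12.
Friday + 12 ≡ Wednesday — that's 2288's doomsday.
In August the doomsday date is Aug 8.
Aug 18 is 10 days after Aug 8; 10 mod 7 = 3, so Wednesday + 3 = Saturday.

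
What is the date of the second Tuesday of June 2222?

June 11, 2222

June 1, 2222 is a Saturday.
The first Tuesday is therefore June 4 (3 days later).
The second Tuesday is 4 + 1×7 = June 11.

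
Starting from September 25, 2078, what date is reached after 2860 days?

+365 (one year) → Sep 25, 2079 (2495 left).
+366 (one year; includes Feb 29, 2080) → Sep 25, 2080 (2129 left).
+365 (one year) → Sep 25, 2081 (1764 left).
+365 (one year) → Sep 25, 2082 (1399 left).
+365 (one year) → Sep 25, 2083 (1034 left).
+366 (one year; includes Feb 29, 2084) → Sep 25, 2084 (668 left).
+365 (one year) → Sep 25, 2085 (303 left).
Sep has 30 days: +6 → Oct 1, 2085 (297 left).
Oct has 31 days: +31 → Nov 1, 2085 (266 left).
Nov has 30 days: +30 → Dec 1, 2085 (236 left).
Dec has 31 days: +31 → Jan 1, 2086 (205 left).
Jan has 31 days: +31 → Feb 1, 2086 (174 left).
Feb has 28 days: +28 → Mar 1, 2086 (146 left).
Mar has 31 days: +31 → Apr 1, 2086 (115 left).
Apr has 30 days: +30 → May 1, 2086 (85 left).
May has 31 days: +31 → Jun 1, 2086 (54 left).
Jun has 30 days: +30 → Jul 1, 2086 (24 left).
+24 → Jul 25, 2086.

July 25, 2086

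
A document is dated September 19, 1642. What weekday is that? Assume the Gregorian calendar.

Friday

Doomsday rule: the anchor day for the 1600s is Tuesday. For year 42: 42÷12 = 3 r 6, and 6÷4 = 1, so 3+6+1 = 10.
Tuesday + 10 ≡ Friday — that's 1642's doomsday.
In September the doomsday date is Sep 5.
Sep 19 is 14 days after Sep 5; 14 mod 7 = 0, so Friday + 0 = Friday.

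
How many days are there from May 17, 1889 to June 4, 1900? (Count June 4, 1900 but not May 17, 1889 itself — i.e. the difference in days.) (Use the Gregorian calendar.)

May 17, 1889 → May 17, 1890: 365 days.
May 17, 1890 → May 17, 1891: 365 days.
May 17, 1891 → May 17, 1892: 366 days (Feb 29, 1892 is in that span).
May 17, 1892 → May 17, 1893: 365 days.
May 17, 1893 → May 17, 1894: 365 days.
May 17, 1894 → May 17, 1895: 365 days.
May 17, 1895 → May 17, 1896: 366 days (Feb 29, 1896 is in that span).
May 17, 1896 → May 17, 1897: 365 days.
May 17, 1897 → May 17, 1898: 365 days.
May 17, 1898 → May 17, 1899: 365 days.
May 17, 1899 → Jun 17, 1899: 31 days (May has 31).
Jun 17, 1899 → Jul 17, 1899: 30 days (June has 30).
Jul 17, 1899 → Aug 17, 1899: 31 days (July has 31).
Aug 17, 1899 → Sep 17, 1899: 31 days (August has 31).
Sep 17, 1899 → Oct 17, 1899: 30 days (September has 30).
Oct 17, 1899 → Nov 17, 1899: 31 days (October has 31).
Nov 17, 1899 → Dec 17, 1899: 30 days (November has 30).
Dec 17, 1899 → Jan 17, 1900: 31 days (December has 31).
Jan 17, 1900 → Feb 17, 1900: 31 days (January has 31).
Feb 17, 1900 → Mar 17, 1900: 28 days (February has 28).
Mar 17, 1900 → Apr 17, 1900: 31 days (March has 31).
Apr 17, 1900 → May 17, 1900: 30 days (April has 30).
May 17, 1900 → Jun 4, 1900: 18 days.
Total: 4035 days.

4035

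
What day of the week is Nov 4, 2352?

Doomsday rule: the anchor day for the 2300s is Wednesday. For year 52: 52÷12 = 4 r 4, and 4÷4 = 1, so 4+4+1 = 9.
Wednesday + 9 ≡ Friday — that's 2352's doomsday.
In November the doomsday date is Nov 7.
Nov 4 is 3 days before Nov 7; 3 mod 7 = 3, so Friday − 3 = Tuesday.

Tuesday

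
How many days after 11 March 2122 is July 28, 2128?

Mar 11, 2122 → Mar 11, 2123: 365 days.
Mar 11, 2123 → Mar 11, 2124: 366 days (Feb 29, 2124 is in that span).
Mar 11, 2124 → Mar 11, 2125: 365 days.
Mar 11, 2125 → Mar 11, 2126: 365 days.
Mar 11, 2126 → Mar 11, 2127: 365 days.
Mar 11, 2127 → Mar 11, 2128: 366 days (Feb 29, 2128 is in that span).
Mar 11, 2128 → Apr 11, 2128: 31 days (March has 31).
Apr 11, 2128 → May 11, 2128: 30 days (April has 30).
May 11, 2128 → Jun 11, 2128: 31 days (May has 31).
Jun 11, 2128 → Jul 11, 2128: 30 days (June has 30).
Jul 11, 2128 → Jul 28, 2128: 17 days.
Total: 2331 days.

2331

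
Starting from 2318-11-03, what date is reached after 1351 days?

+365 (one year) → Nov 3, 2319 (986 left).
+366 (one year; includes Feb 29, 2320) → Nov 3, 2320 (620 left).
+365 (one year) → Nov 3, 2321 (255 left).
Nov has 30 days: +28 → Dec 1, 2321 (227 left).
Dec has 31 days: +31 → Jan 1, 2322 (196 left).
Jan has 31 days: +31 → Feb 1, 2322 (165 left).
Feb has 28 days: +28 → Mar 1, 2322 (137 left).
Mar has 31 days: +31 → Apr 1, 2322 (106 left).
Apr has 30 days: +30 → May 1, 2322 (76 left).
May has 31 days: +31 → Jun 1, 2322 (45 left).
Jun has 30 days: +30 → Jul 1, 2322 (15 left).
+15 → Jul 16, 2322.

July 16, 2322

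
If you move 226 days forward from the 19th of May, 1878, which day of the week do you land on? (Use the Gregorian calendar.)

Tuesday

First find the weekday of May 19, 1878. Doomsday rule: the anchor day for the 1800s is Friday. For year 78: 78÷12 = 6 r 6, and 6÷4 = 1, so 6+6+1 = 13.
Friday + 13 ≡ Thursday — that's 1878's doomsday.
In May the doomsday date is May 9.
May 19 is 10 days after May 9; 10 mod 7 = 3, so Thursday + 3 = Sunday.
226 mod 7 = 2, so 226 days after a Sunday is Sunday + 2 = Tuesday.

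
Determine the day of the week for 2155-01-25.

Saturday

Doomsday rule: the anchor day for the 2100s is Sunday. For year 55: 55÷12 = 4 r 7, and 7÷4 = 1, so 4+7+1 = 12.
Sunday + 12 ≡ Friday — that's 2155's doomsday.
In January the doomsday date is Jan 3 (2155 is not a leap year).
Jan 25 is 22 days after Jan 3; 22 mod 7 = 1, so Friday + 1 = Saturday.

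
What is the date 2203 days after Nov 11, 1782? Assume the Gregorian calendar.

November 22, 1788

+365 (one year) → Nov 11, 1783 (1838 left).
+366 (one year; includes Feb 29, 1784) → Nov 11, 1784 (1472 left).
+365 (one year) → Nov 11, 1785 (1107 left).
+365 (one year) → Nov 11, 1786 (742 left).
+365 (one year) → Nov 11, 1787 (377 left).
Nov has 30 days: +20 → Dec 1, 1787 (357 left).
Dec has 31 days: +31 → Jan 1, 1788 (326 left).
Jan has 31 days: +31 → Feb 1, 1788 (295 left).
Feb has 29 days: +29 → Mar 1, 1788 (266 left).
Mar has 31 days: +31 → Apr 1, 1788 (235 left).
Apr has 30 days: +30 → May 1, 1788 (205 left).
May has 31 days: +31 → Jun 1, 1788 (174 left).
Jun has 30 days: +30 → Jul 1, 1788 (144 left).
Jul has 31 days: +31 → Aug 1, 1788 (113 left).
Aug has 31 days: +31 → Sep 1, 1788 (82 left).
Sep has 30 days: +30 → Oct 1, 1788 (52 left).
Oct has 31 days: +31 → Nov 1, 1788 (21 left).
+21 → Nov 22, 1788.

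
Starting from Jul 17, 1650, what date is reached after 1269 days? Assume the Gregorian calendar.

+365 (one year) → Jul 17, 1651 (904 left).
+366 (one year; includes Feb 29, 1652) → Jul 17, 1652 (538 left).
+365 (one year) → Jul 17, 1653 (173 left).
Jul has 31 days: +15 → Aug 1, 1653 (158 left).
Aug has 31 days: +31 → Sep 1, 1653 (127 left).
Sep has 30 days: +30 → Oct 1, 1653 (97 left).
Oct has 31 days: +31 → Nov 1, 1653 (66 left).
Nov has 30 days: +30 → Dec 1, 1653 (36 left).
Dec has 31 days: +31 → Jan 1, 1654 (5 left).
+5 → Jan 6, 1654.

January 6, 1654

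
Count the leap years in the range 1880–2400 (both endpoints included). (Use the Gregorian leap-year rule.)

Multiples of 4 in [1880,2400]: 131.
Of those, multiples of 100: 6 (not leap unless ÷400).
Multiples of 400: 2.
Leap years = 131 − 6 + 2 = 127.

127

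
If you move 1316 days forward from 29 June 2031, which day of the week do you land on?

Sunday

First find the weekday of Jun 29, 2031. Doomsday rule: the anchor day for the 2000s is Tuesday. For year 31: 31÷12 = 2 r 7, and 7÷4 = 1, so 2+7+1 = 10.
Tuesday + 10 ≡ Friday — that's 2031's doomsday.
In June the doomsday date is Jun 6.
Jun 29 is 23 days after Jun 6; 23 mod 7 = 2, so Friday + 2 = Sunday.
1316 mod 7 = 0, so 1316 days after a Sunday is Sunday + 0 = Sunday.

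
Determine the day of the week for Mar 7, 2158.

January 1, 2158 is a Sunday.
Jan 1, 2158 → Feb 1, 2158: 31 days (January has 31).
Feb 1, 2158 → Mar 1, 2158: 28 days (February has 28).
Mar 1, 2158 → Mar 7, 2158: 6 days.
Total: 65 days.
65 mod 7 = 2, so Sunday + 2 = Tuesday.

Tuesday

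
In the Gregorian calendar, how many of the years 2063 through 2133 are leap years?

17

Multiples of 4 in [2063,2133]: 18.
Of those, multiples of 100: 1 (not leap unless ÷400).
Multiples of 400: 0.
Leap years = 18 − 1 + 0 = 17.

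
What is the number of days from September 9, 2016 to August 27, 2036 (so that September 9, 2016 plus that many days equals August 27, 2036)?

Sep 9, 2016 → Sep 9, 2017: 365 days.
Sep 9, 2017 → Sep 9, 2018: 365 days.
Sep 9, 2018 → Sep 9, 2019: 365 days.
Sep 9, 2019 → Sep 9, 2020: 366 days (Feb 29, 2020 is in that span).
Sep 9, 2020 → Sep 9, 2021: 365 days.
Sep 9, 2021 → Sep 9, 2022: 365 days.
Sep 9, 2022 → Sep 9, 2023: 365 days.
Sep 9, 2023 → Sep 9, 2024: 366 days (Feb 29, 2024 is in that span).
Sep 9, 2024 → Sep 9, 2025: 365 days.
Sep 9, 2025 → Sep 9, 2026: 365 days.
Sep 9, 2026 → Sep 9, 2027: 365 days.
Sep 9, 2027 → Sep 9, 2028: 366 days (Feb 29, 2028 is in that span).
Sep 9, 2028 → Sep 9, 2029: 365 days.
Sep 9, 2029 → Sep 9, 2030: 365 days.
Sep 9, 2030 → Sep 9, 2031: 365 days.
Sep 9, 2031 → Sep 9, 2032: 366 days (Feb 29, 2032 is in that span).
Sep 9, 2032 → Sep 9, 2033: 365 days.
Sep 9, 2033 → Sep 9, 2034: 365 days.
Sep 9, 2034 → Sep 9, 2035: 365 days.
Sep 9, 2035 → Oct 9, 2035: 30 days (September has 30).
Oct 9, 2035 → Nov 9, 2035: 31 days (October has 31).
Nov 9, 2035 → Dec 9, 2035: 30 days (November has 30).
Dec 9, 2035 → Jan 9, 2036: 31 days (December has 31).
Jan 9, 2036 → Feb 9, 2036: 31 days (January has 31).
Feb 9, 2036 → Mar 9, 2036: 29 days (February has 29).
Mar 9, 2036 → Apr 9, 2036: 31 days (March has 31).
Apr 9, 2036 → May 9, 2036: 30 days (April has 30).
May 9, 2036 → Jun 9, 2036: 31 days (May has 31).
Jun 9, 2036 → Jul 9, 2036: 30 days (June has 30).
Jul 9, 2036 → Aug 9, 2036: 31 days (July has 31).
Aug 9, 2036 → Aug 27, 2036: 18 days.
Total: 7292 days.

7292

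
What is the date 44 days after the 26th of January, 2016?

Jan has 31 days: +6 → Feb 1, 2016 (38 left).
Feb has 29 days: +29 → Mar 1, 2016 (9 left).
+9 → Mar 10, 2016.

March 10, 2016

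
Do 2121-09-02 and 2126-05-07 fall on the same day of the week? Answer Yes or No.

Yes

From Sep 2, 2121 to May 7, 2126 is 1708 days.
1708 mod 7 = 0, so they are the same weekday.
(Sep 2, 2121 is a Tuesday; May 7, 2126 is a Tuesday.)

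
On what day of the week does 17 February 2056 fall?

Doomsday rule: the anchor day for the 2000s is Tuesday. For year 56: 56÷12 = 4 r 8, and 8÷4 = 2, so 4+8+2 = 14.
Tuesday + 14 ≡ Tuesday — that's 2056's doomsday.
In February the doomsday date is Feb 29 (2056 is a leap year (divisible by 4)).
Feb 17 is 12 days before Feb 29; 12 mod 7 = 5, so Tuesday − 5 = Thursday.

Thursday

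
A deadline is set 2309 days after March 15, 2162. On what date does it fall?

+365 (one year) → Mar 15, 2163 (1944 left).
+366 (one year; includes Feb 29, 2164) → Mar 15, 2164 (1578 left).
+365 (one year) → Mar 15, 2165 (1213 left).
+365 (one year) → Mar 15, 2166 (848 left).
+365 (one year) → Mar 15, 2167 (483 left).
+366 (one year; includes Feb 29, 2168) → Mar 15, 2168 (117 left).
Mar has 31 days: +17 → Apr 1, 2168 (100 left).
Apr has 30 days: +30 → May 1, 2168 (70 left).
May has 31 days: +31 → Jun 1, 2168 (39 left).
Jun has 30 days: +30 → Jul 1, 2168 (9 left).
+9 → Jul 10, 2168.

July 10, 2168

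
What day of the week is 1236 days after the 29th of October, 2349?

Wednesday

First find the weekday of Oct 29, 2349. Doomsday rule: the anchor day for the 2300s is Wednesday. For year 49: 49÷12 = 4 r 1, and 1÷4 = 0, so 4+1+0 = 5.
Wednesday + 5 ≡ Monday — that's 2349's doomsday.
In October the doomsday date is Oct 10.
Oct 29 is 19 days after Oct 10; 19 mod 7 = 5, so Monday + 5 = Saturday.
1236 mod 7 = 4, so 1236 days after a Saturday is Saturday + 4 = Wednesday.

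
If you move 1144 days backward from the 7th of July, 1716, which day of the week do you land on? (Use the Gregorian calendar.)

Jul 7, 1716 is a Tuesday.
1144 mod 7 = 3, so 1144 days before a Tuesday is Tuesday − 3 = Saturday.

Saturday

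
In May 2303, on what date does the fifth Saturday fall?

May 30, 2303

May 1, 2303 is a Friday.
The first Saturday is therefore May 2 (1 days later).
The fifth Saturday is 2 + 4×7 = May 30.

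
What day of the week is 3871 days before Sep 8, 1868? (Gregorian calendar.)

Tuesday

First find the weekday of Sep 8, 1868. Doomsday rule: the anchor day for the 1800s is Friday. For year 68: 68÷12 = 5 r 8, and 8÷4 = 2, so 5+8+2 = 15.
Friday + 15 ≡ Saturday — that's 1868's doomsday.
In September the doomsday date is Sep 5.
Sep 8 is 3 days after Sep 5; 3 mod 7 = 3, so Saturday + 3 = Tuesday.
3871 mod 7 = 0, so 3871 days before a Tuesday is Tuesday − 0 = Tuesday.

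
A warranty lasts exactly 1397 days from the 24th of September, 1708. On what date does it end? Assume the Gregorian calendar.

July 22, 1712

+365 (one year) → Sep 24, 1709 (1032 left).
+365 (one year) → Sep 24, 1710 (667 left).
+365 (one year) → Sep 24, 1711 (302 left).
Sep has 30 days: +7 → Oct 1, 1711 (295 left).
Oct has 31 days: +31 → Nov 1, 1711 (264 left).
Nov has 30 days: +30 → Dec 1, 1711 (234 left).
Dec has 31 days: +31 → Jan 1, 1712 (203 left).
Jan has 31 days: +31 → Feb 1, 1712 (172 left).
Feb has 29 days: +29 → Mar 1, 1712 (143 left).
Mar has 31 days: +31 → Apr 1, 1712 (112 left).
Apr has 30 days: +30 → May 1, 1712 (82 left).
May has 31 days: +31 → Jun 1, 1712 (51 left).
Jun has 30 days: +30 → Jul 1, 1712 (21 left).
+21 → Jul 22, 1712.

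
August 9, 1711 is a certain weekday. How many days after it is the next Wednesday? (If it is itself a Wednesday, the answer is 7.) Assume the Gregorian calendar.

3

Aug 9, 1711 is a Sunday.
From Sunday to the next Wednesday is 3 days.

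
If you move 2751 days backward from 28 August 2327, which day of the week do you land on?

Sunday

First find the weekday of Aug 28, 2327. Doomsday rule: the anchor day for the 2300s is Wednesday. For year 27: 27÷12 = 2 r 3, and 3÷4 = 0, so 2+3+0 = 5.
Wednesday + 5 ≡ Monday — that's 2327's doomsday.
In August the doomsday date is Aug 8.
Aug 28 is 20 days after Aug 8; 20 mod 7 = 6, so Monday + 6 = Sunday.
2751 mod 7 = 0, so 2751 days before a Sunday is Sunday − 0 = Sunday.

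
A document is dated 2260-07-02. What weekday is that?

Monday

Doomsday rule: the anchor day for the 2200s is Friday. For year 60: 60÷12 = 5 r 0, and 0÷4 = 0, so 5+0+0 = 5.
Friday + 5 ≡ Wednesday — that's 2260's doomsday.
In July the doomsday date is Jul 11.
Jul 2 is 9 days before Jul 11; 9 mod 7 = 2, so Wednesday − 2 = Monday.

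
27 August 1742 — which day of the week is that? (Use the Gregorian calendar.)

Doomsday rule: the anchor day for the 1700s is Sunday. For year 42: 42÷12 = 3 r 6, and 6÷4 = 1, so 3+6+1 = 10.
Sunday + 10 ≡ Wednesday — that's 1742's doomsday.
In August the doomsday date is Aug 8.
Aug 27 is 19 days after Aug 8; 19 mod 7 = 5, so Wednesday + 5 = Monday.

Monday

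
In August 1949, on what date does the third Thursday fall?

August 18, 1949

August 1, 1949 is a Monday.
The first Thursday is therefore August 4 (3 days later).
The third Thursday is 4 + 2×7 = August 18.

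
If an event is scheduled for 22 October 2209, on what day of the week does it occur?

Sunday

Doomsday rule: the anchor day for the 2200s is Friday. For year 09: 9÷12 = 0 r 9, and 9÷4 = 2, so 0+9+2 = 11.
Friday + 11 ≡ Tuesday — that's 2209's doomsday.
In October the doomsday date is Oct 10.
Oct 22 is 12 days after Oct 10; 12 mod 7 = 5, so Tuesday + 5 = Sunday.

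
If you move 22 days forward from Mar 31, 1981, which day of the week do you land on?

Mar 31, 1981 is a Tuesday.
22 mod 7 = 1, so 22 days after a Tuesday is Tuesday + 1 = Wednesday.

Wednesday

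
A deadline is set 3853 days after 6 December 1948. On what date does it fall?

+365 (one year) → Dec 6, 1949 (3488 left).
+365 (one year) → Dec 6, 1950 (3123 left).
+365 (one year) → Dec 6, 1951 (2758 left).
+366 (one year; includes Feb 29, 1952) → Dec 6, 1952 (2392 left).
+365 (one year) → Dec 6, 1953 (2027 left).
+365 (one year) → Dec 6, 1954 (1662 left).
+365 (one year) → Dec 6, 1955 (1297 left).
+366 (one year; includes Feb 29, 1956) → Dec 6, 1956 (931 left).
+365 (one year) → Dec 6, 1957 (566 left).
+365 (one year) → Dec 6, 1958 (201 left).
Dec has 31 days: +26 → Jan 1, 1959 (175 left).
Jan has 31 days: +31 → Feb 1, 1959 (144 left).
Feb has 28 days: +28 → Mar 1, 1959 (116 left).
Mar has 31 days: +31 → Apr 1, 1959 (85 left).
Apr has 30 days: +30 → May 1, 1959 (55 left).
May has 31 days: +31 → Jun 1, 1959 (24 left).
+24 → Jun 25, 1959.

June 25, 1959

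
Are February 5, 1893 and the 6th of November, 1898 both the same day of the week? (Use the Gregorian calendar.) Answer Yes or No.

Yes

From Feb 5, 1893 to Nov 6, 1898 is 2100 days.
2100 mod 7 = 0, so they are the same weekday.
(Feb 5, 1893 is a Sunday; Nov 6, 1898 is a Sunday.)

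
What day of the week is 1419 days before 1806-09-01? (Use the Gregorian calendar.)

First find the weekday of Sep 1, 1806. Doomsday rule: the anchor day for the 1800s is Friday. For year 06: 6÷12 = 0 r 6, and 6÷4 = 1, so 0+6+1 = 7.
Friday + 7 ≡ Friday — that's 1806's doomsday.
In September the doomsday date is Sep 5.
Sep 1 is 4 days before Sep 5; 4 mod 7 = 4, so Friday − 4 = Monday.
1419 mod 7 = 5, so 1419 days before a Monday is Monday − 5 = Wednesday.

Wednesday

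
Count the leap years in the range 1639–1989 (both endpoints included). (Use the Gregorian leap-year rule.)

85

Multiples of 4 in [1639,1989]: 88.
Of those, multiples of 100: 3 (not leap unless ÷400).
Multiples of 400: 0.
Leap years = 88 − 3 + 0 = 85.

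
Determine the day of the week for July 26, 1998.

Doomsday rule: the anchor day for the 1900s is Wednesday. For year 98: 98÷12 = 8 r 2, and 2÷4 = 0, so 8+2+0 = 10.
Wednesday + 10 ≡ Saturday — that's 1998's doomsday.
In July the doomsday date is Jul 11.
Jul 26 is 15 days after Jul 11; 15 mod 7 = 1, so Saturday + 1 = Sunday.

Sunday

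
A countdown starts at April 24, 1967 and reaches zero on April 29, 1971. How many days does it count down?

1466

Apr 24, 1967 → Apr 24, 1968: 366 days (Feb 29, 1968 is in that span).
Apr 24, 1968 → Apr 24, 1969: 365 days.
Apr 24, 1969 → Apr 24, 1970: 365 days.
Apr 24, 1970 → May 24, 1970: 30 days (April has 30).
May 24, 1970 → Jun 24, 1970: 31 days (May has 31).
Jun 24, 1970 → Jul 24, 1970: 30 days (June has 30).
Jul 24, 1970 → Aug 24, 1970: 31 days (July has 31).
Aug 24, 1970 → Sep 24, 1970: 31 days (August has 31).
Sep 24, 1970 → Oct 24, 1970: 30 days (September has 30).
Oct 24, 1970 → Nov 24, 1970: 31 days (October has 31).
Nov 24, 1970 → Dec 24, 1970: 30 days (November has 30).
Dec 24, 1970 → Jan 24, 1971: 31 days (December has 31).
Jan 24, 1971 → Feb 24, 1971: 31 days (January has 31).
Feb 24, 1971 → Mar 24, 1971: 28 days (February has 28).
Mar 24, 1971 → Apr 24, 1971: 31 days (March has 31).
Apr 24, 1971 → Apr 29, 1971: 5 days.
Total: 1466 days.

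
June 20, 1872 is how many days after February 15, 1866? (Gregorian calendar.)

Feb 15, 1866 → Feb 15, 1867: 365 days.
Feb 15, 1867 → Feb 15, 1868: 365 days.
Feb 15, 1868 → Feb 15, 1869: 366 days (Feb 29, 1868 is in that span).
Feb 15, 1869 → Feb 15, 1870: 365 days.
Feb 15, 1870 → Feb 15, 1871: 365 days.
Feb 15, 1871 → Feb 15, 1872: 365 days.
Feb 15, 1872 → Mar 15, 1872: 29 days (February has 29).
Mar 15, 1872 → Apr 15, 1872: 31 days (March has 31).
Apr 15, 1872 → May 15, 1872: 30 days (April has 30).
May 15, 1872 → Jun 15, 1872: 31 days (May has 31).
Jun 15, 1872 → Jun 20, 1872: 5 days.
Total: 2317 days.

2317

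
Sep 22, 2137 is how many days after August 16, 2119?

6612

Aug 16, 2119 → Aug 16, 2120: 366 days (Feb 29, 2120 is in that span).
Aug 16, 2120 → Aug 16, 2121: 365 days.
Aug 16, 2121 → Aug 16, 2122: 365 days.
Aug 16, 2122 → Aug 16, 2123: 365 days.
Aug 16, 2123 → Aug 16, 2124: 366 days (Feb 29, 2124 is in that span).
Aug 16, 2124 → Aug 16, 2125: 365 days.
Aug 16, 2125 → Aug 16, 2126: 365 days.
Aug 16, 2126 → Aug 16, 2127: 365 days.
Aug 16, 2127 → Aug 16, 2128: 366 days (Feb 29, 2128 is in that span).
Aug 16, 2128 → Aug 16, 2129: 365 days.
Aug 16, 2129 → Aug 16, 2130: 365 days.
Aug 16, 2130 → Aug 16, 2131: 365 days.
Aug 16, 2131 → Aug 16, 2132: 366 days (Feb 29, 2132 is in that span).
Aug 16, 2132 → Aug 16, 2133: 365 days.
Aug 16, 2133 → Aug 16, 2134: 365 days.
Aug 16, 2134 → Aug 16, 2135: 365 days.
Aug 16, 2135 → Aug 16, 2136: 366 days (Feb 29, 2136 is in that span).
Aug 16, 2136 → Aug 16, 2137: 365 days.
Aug 16, 2137 → Sep 16, 2137: 31 days (August has 31).
Sep 16, 2137 → Sep 22, 2137: 6 days.
Total: 6612 days.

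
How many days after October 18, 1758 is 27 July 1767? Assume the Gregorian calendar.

Oct 18, 1758 → Oct 18, 1759: 365 days.
Oct 18, 1759 → Oct 18, 1760: 366 days (Feb 29, 1760 is in that span).
Oct 18, 1760 → Oct 18, 1761: 365 days.
Oct 18, 1761 → Oct 18, 1762: 365 days.
Oct 18, 1762 → Oct 18, 1763: 365 days.
Oct 18, 1763 → Oct 18, 1764: 366 days (Feb 29, 1764 is in that span).
Oct 18, 1764 → Oct 18, 1765: 365 days.
Oct 18, 1765 → Oct 18, 1766: 365 days.
Oct 18, 1766 → Nov 18, 1766: 31 days (October has 31).
Nov 18, 1766 → Dec 18, 1766: 30 days (November has 30).
Dec 18, 1766 → Jan 18, 1767: 31 days (December has 31).
Jan 18, 1767 → Feb 18, 1767: 31 days (January has 31).
Feb 18, 1767 → Mar 18, 1767: 28 days (February has 28).
Mar 18, 1767 → Apr 18, 1767: 31 days (March has 31).
Apr 18, 1767 → May 18, 1767: 30 days (April has 30).
May 18, 1767 → Jun 18, 1767: 31 days (May has 31).
Jun 18, 1767 → Jul 18, 1767: 30 days (June has 30).
Jul 18, 1767 → Jul 27, 1767: 9 days.
Total: 3204 days.

3204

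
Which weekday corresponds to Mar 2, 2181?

Doomsday rule: the anchor day for the 2100s is Sunday. For year 81: 81÷12 = 6 r 9, and 9÷4 = 2, so 6+9+2 = 17.
Sunday + 17 ≡ Wednesday — that's 2181's doomsday.
In March the doomsday date is Mar 14.
Mar 2 is 12 days before Mar 14; 12 mod 7 = 5, so Wednesday − 5 = Friday.

Friday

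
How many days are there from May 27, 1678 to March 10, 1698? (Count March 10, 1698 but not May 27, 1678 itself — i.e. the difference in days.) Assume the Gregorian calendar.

7227

May 27, 1678 → May 27, 1679: 365 days.
May 27, 1679 → May 27, 1680: 366 days (Feb 29, 1680 is in that span).
May 27, 1680 → May 27, 1681: 365 days.
May 27, 1681 → May 27, 1682: 365 days.
May 27, 1682 → May 27, 1683: 365 days.
May 27, 1683 → May 27, 1684: 366 days (Feb 29, 1684 is in that span).
May 27, 1684 → May 27, 1685: 365 days.
May 27, 1685 → May 27, 1686: 365 days.
May 27, 1686 → May 27, 1687: 365 days.
May 27, 1687 → May 27, 1688: 366 days (Feb 29, 1688 is in that span).
May 27, 1688 → May 27, 1689: 365 days.
May 27, 1689 → May 27, 1690: 365 days.
May 27, 1690 → May 27, 1691: 365 days.
May 27, 1691 → May 27, 1692: 366 days (Feb 29, 1692 is in that span).
May 27, 1692 → May 27, 1693: 365 days.
May 27, 1693 → May 27, 1694: 365 days.
May 27, 1694 → May 27, 1695: 365 days.
May 27, 1695 → May 27, 1696: 366 days (Feb 29, 1696 is in that span).
May 27, 1696 → May 27, 1697: 365 days.
May 27, 1697 → Jun 27, 1697: 31 days (May has 31).
Jun 27, 1697 → Jul 27, 1697: 30 days (June has 30).
Jul 27, 1697 → Aug 27, 1697: 31 days (July has 31).
Aug 27, 1697 → Sep 27, 1697: 31 days (August has 31).
Sep 27, 1697 → Oct 27, 1697: 30 days (September has 30).
Oct 27, 1697 → Nov 27, 1697: 31 days (October has 31).
Nov 27, 1697 → Dec 27, 1697: 30 days (November has 30).
Dec 27, 1697 → Jan 27, 1698: 31 days (December has 31).
Jan 27, 1698 → Feb 27, 1698: 31 days (January has 31).
Feb 27, 1698 → Mar 10, 1698: 11 days.
Total: 7227 days.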